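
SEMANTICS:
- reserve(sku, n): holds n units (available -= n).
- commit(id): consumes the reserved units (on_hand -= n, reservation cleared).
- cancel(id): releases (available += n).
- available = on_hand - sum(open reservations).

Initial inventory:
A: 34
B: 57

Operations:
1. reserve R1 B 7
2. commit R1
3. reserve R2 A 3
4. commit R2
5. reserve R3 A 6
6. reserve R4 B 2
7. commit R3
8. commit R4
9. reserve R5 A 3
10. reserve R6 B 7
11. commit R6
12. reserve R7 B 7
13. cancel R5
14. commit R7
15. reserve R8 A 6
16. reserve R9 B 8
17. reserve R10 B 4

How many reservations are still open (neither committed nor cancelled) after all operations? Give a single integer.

Answer: 3

Derivation:
Step 1: reserve R1 B 7 -> on_hand[A=34 B=57] avail[A=34 B=50] open={R1}
Step 2: commit R1 -> on_hand[A=34 B=50] avail[A=34 B=50] open={}
Step 3: reserve R2 A 3 -> on_hand[A=34 B=50] avail[A=31 B=50] open={R2}
Step 4: commit R2 -> on_hand[A=31 B=50] avail[A=31 B=50] open={}
Step 5: reserve R3 A 6 -> on_hand[A=31 B=50] avail[A=25 B=50] open={R3}
Step 6: reserve R4 B 2 -> on_hand[A=31 B=50] avail[A=25 B=48] open={R3,R4}
Step 7: commit R3 -> on_hand[A=25 B=50] avail[A=25 B=48] open={R4}
Step 8: commit R4 -> on_hand[A=25 B=48] avail[A=25 B=48] open={}
Step 9: reserve R5 A 3 -> on_hand[A=25 B=48] avail[A=22 B=48] open={R5}
Step 10: reserve R6 B 7 -> on_hand[A=25 B=48] avail[A=22 B=41] open={R5,R6}
Step 11: commit R6 -> on_hand[A=25 B=41] avail[A=22 B=41] open={R5}
Step 12: reserve R7 B 7 -> on_hand[A=25 B=41] avail[A=22 B=34] open={R5,R7}
Step 13: cancel R5 -> on_hand[A=25 B=41] avail[A=25 B=34] open={R7}
Step 14: commit R7 -> on_hand[A=25 B=34] avail[A=25 B=34] open={}
Step 15: reserve R8 A 6 -> on_hand[A=25 B=34] avail[A=19 B=34] open={R8}
Step 16: reserve R9 B 8 -> on_hand[A=25 B=34] avail[A=19 B=26] open={R8,R9}
Step 17: reserve R10 B 4 -> on_hand[A=25 B=34] avail[A=19 B=22] open={R10,R8,R9}
Open reservations: ['R10', 'R8', 'R9'] -> 3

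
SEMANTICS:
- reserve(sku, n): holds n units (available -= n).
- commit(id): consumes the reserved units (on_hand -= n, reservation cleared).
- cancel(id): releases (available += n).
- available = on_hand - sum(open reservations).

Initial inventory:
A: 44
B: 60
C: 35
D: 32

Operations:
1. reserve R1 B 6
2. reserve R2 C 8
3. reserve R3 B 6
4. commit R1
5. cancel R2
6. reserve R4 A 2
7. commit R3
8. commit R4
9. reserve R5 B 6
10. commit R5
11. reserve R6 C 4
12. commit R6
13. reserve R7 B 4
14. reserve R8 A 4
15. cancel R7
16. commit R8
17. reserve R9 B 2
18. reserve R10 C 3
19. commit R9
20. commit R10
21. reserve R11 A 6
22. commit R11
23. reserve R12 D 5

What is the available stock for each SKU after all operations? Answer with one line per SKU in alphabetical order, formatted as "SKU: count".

Step 1: reserve R1 B 6 -> on_hand[A=44 B=60 C=35 D=32] avail[A=44 B=54 C=35 D=32] open={R1}
Step 2: reserve R2 C 8 -> on_hand[A=44 B=60 C=35 D=32] avail[A=44 B=54 C=27 D=32] open={R1,R2}
Step 3: reserve R3 B 6 -> on_hand[A=44 B=60 C=35 D=32] avail[A=44 B=48 C=27 D=32] open={R1,R2,R3}
Step 4: commit R1 -> on_hand[A=44 B=54 C=35 D=32] avail[A=44 B=48 C=27 D=32] open={R2,R3}
Step 5: cancel R2 -> on_hand[A=44 B=54 C=35 D=32] avail[A=44 B=48 C=35 D=32] open={R3}
Step 6: reserve R4 A 2 -> on_hand[A=44 B=54 C=35 D=32] avail[A=42 B=48 C=35 D=32] open={R3,R4}
Step 7: commit R3 -> on_hand[A=44 B=48 C=35 D=32] avail[A=42 B=48 C=35 D=32] open={R4}
Step 8: commit R4 -> on_hand[A=42 B=48 C=35 D=32] avail[A=42 B=48 C=35 D=32] open={}
Step 9: reserve R5 B 6 -> on_hand[A=42 B=48 C=35 D=32] avail[A=42 B=42 C=35 D=32] open={R5}
Step 10: commit R5 -> on_hand[A=42 B=42 C=35 D=32] avail[A=42 B=42 C=35 D=32] open={}
Step 11: reserve R6 C 4 -> on_hand[A=42 B=42 C=35 D=32] avail[A=42 B=42 C=31 D=32] open={R6}
Step 12: commit R6 -> on_hand[A=42 B=42 C=31 D=32] avail[A=42 B=42 C=31 D=32] open={}
Step 13: reserve R7 B 4 -> on_hand[A=42 B=42 C=31 D=32] avail[A=42 B=38 C=31 D=32] open={R7}
Step 14: reserve R8 A 4 -> on_hand[A=42 B=42 C=31 D=32] avail[A=38 B=38 C=31 D=32] open={R7,R8}
Step 15: cancel R7 -> on_hand[A=42 B=42 C=31 D=32] avail[A=38 B=42 C=31 D=32] open={R8}
Step 16: commit R8 -> on_hand[A=38 B=42 C=31 D=32] avail[A=38 B=42 C=31 D=32] open={}
Step 17: reserve R9 B 2 -> on_hand[A=38 B=42 C=31 D=32] avail[A=38 B=40 C=31 D=32] open={R9}
Step 18: reserve R10 C 3 -> on_hand[A=38 B=42 C=31 D=32] avail[A=38 B=40 C=28 D=32] open={R10,R9}
Step 19: commit R9 -> on_hand[A=38 B=40 C=31 D=32] avail[A=38 B=40 C=28 D=32] open={R10}
Step 20: commit R10 -> on_hand[A=38 B=40 C=28 D=32] avail[A=38 B=40 C=28 D=32] open={}
Step 21: reserve R11 A 6 -> on_hand[A=38 B=40 C=28 D=32] avail[A=32 B=40 C=28 D=32] open={R11}
Step 22: commit R11 -> on_hand[A=32 B=40 C=28 D=32] avail[A=32 B=40 C=28 D=32] open={}
Step 23: reserve R12 D 5 -> on_hand[A=32 B=40 C=28 D=32] avail[A=32 B=40 C=28 D=27] open={R12}

Answer: A: 32
B: 40
C: 28
D: 27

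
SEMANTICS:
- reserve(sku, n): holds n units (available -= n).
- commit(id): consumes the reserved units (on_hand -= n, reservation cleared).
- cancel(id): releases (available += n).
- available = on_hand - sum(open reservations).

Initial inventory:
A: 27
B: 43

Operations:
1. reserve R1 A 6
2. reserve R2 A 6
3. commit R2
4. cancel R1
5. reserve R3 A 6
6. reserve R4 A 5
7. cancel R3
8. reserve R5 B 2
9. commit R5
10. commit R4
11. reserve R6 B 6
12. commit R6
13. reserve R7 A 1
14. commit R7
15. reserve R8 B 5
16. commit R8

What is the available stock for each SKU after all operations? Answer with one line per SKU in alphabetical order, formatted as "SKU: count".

Step 1: reserve R1 A 6 -> on_hand[A=27 B=43] avail[A=21 B=43] open={R1}
Step 2: reserve R2 A 6 -> on_hand[A=27 B=43] avail[A=15 B=43] open={R1,R2}
Step 3: commit R2 -> on_hand[A=21 B=43] avail[A=15 B=43] open={R1}
Step 4: cancel R1 -> on_hand[A=21 B=43] avail[A=21 B=43] open={}
Step 5: reserve R3 A 6 -> on_hand[A=21 B=43] avail[A=15 B=43] open={R3}
Step 6: reserve R4 A 5 -> on_hand[A=21 B=43] avail[A=10 B=43] open={R3,R4}
Step 7: cancel R3 -> on_hand[A=21 B=43] avail[A=16 B=43] open={R4}
Step 8: reserve R5 B 2 -> on_hand[A=21 B=43] avail[A=16 B=41] open={R4,R5}
Step 9: commit R5 -> on_hand[A=21 B=41] avail[A=16 B=41] open={R4}
Step 10: commit R4 -> on_hand[A=16 B=41] avail[A=16 B=41] open={}
Step 11: reserve R6 B 6 -> on_hand[A=16 B=41] avail[A=16 B=35] open={R6}
Step 12: commit R6 -> on_hand[A=16 B=35] avail[A=16 B=35] open={}
Step 13: reserve R7 A 1 -> on_hand[A=16 B=35] avail[A=15 B=35] open={R7}
Step 14: commit R7 -> on_hand[A=15 B=35] avail[A=15 B=35] open={}
Step 15: reserve R8 B 5 -> on_hand[A=15 B=35] avail[A=15 B=30] open={R8}
Step 16: commit R8 -> on_hand[A=15 B=30] avail[A=15 B=30] open={}

Answer: A: 15
B: 30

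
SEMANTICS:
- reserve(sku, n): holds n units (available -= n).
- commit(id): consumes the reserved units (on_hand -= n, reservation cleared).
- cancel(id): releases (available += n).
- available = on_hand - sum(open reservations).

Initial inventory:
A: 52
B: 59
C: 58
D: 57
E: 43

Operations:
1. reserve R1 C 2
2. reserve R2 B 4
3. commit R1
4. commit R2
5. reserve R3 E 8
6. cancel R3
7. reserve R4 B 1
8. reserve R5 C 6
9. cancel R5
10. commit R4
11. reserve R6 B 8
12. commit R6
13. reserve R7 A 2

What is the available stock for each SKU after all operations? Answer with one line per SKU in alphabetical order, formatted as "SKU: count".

Answer: A: 50
B: 46
C: 56
D: 57
E: 43

Derivation:
Step 1: reserve R1 C 2 -> on_hand[A=52 B=59 C=58 D=57 E=43] avail[A=52 B=59 C=56 D=57 E=43] open={R1}
Step 2: reserve R2 B 4 -> on_hand[A=52 B=59 C=58 D=57 E=43] avail[A=52 B=55 C=56 D=57 E=43] open={R1,R2}
Step 3: commit R1 -> on_hand[A=52 B=59 C=56 D=57 E=43] avail[A=52 B=55 C=56 D=57 E=43] open={R2}
Step 4: commit R2 -> on_hand[A=52 B=55 C=56 D=57 E=43] avail[A=52 B=55 C=56 D=57 E=43] open={}
Step 5: reserve R3 E 8 -> on_hand[A=52 B=55 C=56 D=57 E=43] avail[A=52 B=55 C=56 D=57 E=35] open={R3}
Step 6: cancel R3 -> on_hand[A=52 B=55 C=56 D=57 E=43] avail[A=52 B=55 C=56 D=57 E=43] open={}
Step 7: reserve R4 B 1 -> on_hand[A=52 B=55 C=56 D=57 E=43] avail[A=52 B=54 C=56 D=57 E=43] open={R4}
Step 8: reserve R5 C 6 -> on_hand[A=52 B=55 C=56 D=57 E=43] avail[A=52 B=54 C=50 D=57 E=43] open={R4,R5}
Step 9: cancel R5 -> on_hand[A=52 B=55 C=56 D=57 E=43] avail[A=52 B=54 C=56 D=57 E=43] open={R4}
Step 10: commit R4 -> on_hand[A=52 B=54 C=56 D=57 E=43] avail[A=52 B=54 C=56 D=57 E=43] open={}
Step 11: reserve R6 B 8 -> on_hand[A=52 B=54 C=56 D=57 E=43] avail[A=52 B=46 C=56 D=57 E=43] open={R6}
Step 12: commit R6 -> on_hand[A=52 B=46 C=56 D=57 E=43] avail[A=52 B=46 C=56 D=57 E=43] open={}
Step 13: reserve R7 A 2 -> on_hand[A=52 B=46 C=56 D=57 E=43] avail[A=50 B=46 C=56 D=57 E=43] open={R7}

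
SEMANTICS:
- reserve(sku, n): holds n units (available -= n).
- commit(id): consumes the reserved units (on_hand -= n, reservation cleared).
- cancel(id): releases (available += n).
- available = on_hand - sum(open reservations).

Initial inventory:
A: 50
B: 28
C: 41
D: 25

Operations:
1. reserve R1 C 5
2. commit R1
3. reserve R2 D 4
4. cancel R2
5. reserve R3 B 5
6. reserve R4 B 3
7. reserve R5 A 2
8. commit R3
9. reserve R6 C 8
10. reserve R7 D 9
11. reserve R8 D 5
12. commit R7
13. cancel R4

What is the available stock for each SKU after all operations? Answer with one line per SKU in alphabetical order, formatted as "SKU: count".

Step 1: reserve R1 C 5 -> on_hand[A=50 B=28 C=41 D=25] avail[A=50 B=28 C=36 D=25] open={R1}
Step 2: commit R1 -> on_hand[A=50 B=28 C=36 D=25] avail[A=50 B=28 C=36 D=25] open={}
Step 3: reserve R2 D 4 -> on_hand[A=50 B=28 C=36 D=25] avail[A=50 B=28 C=36 D=21] open={R2}
Step 4: cancel R2 -> on_hand[A=50 B=28 C=36 D=25] avail[A=50 B=28 C=36 D=25] open={}
Step 5: reserve R3 B 5 -> on_hand[A=50 B=28 C=36 D=25] avail[A=50 B=23 C=36 D=25] open={R3}
Step 6: reserve R4 B 3 -> on_hand[A=50 B=28 C=36 D=25] avail[A=50 B=20 C=36 D=25] open={R3,R4}
Step 7: reserve R5 A 2 -> on_hand[A=50 B=28 C=36 D=25] avail[A=48 B=20 C=36 D=25] open={R3,R4,R5}
Step 8: commit R3 -> on_hand[A=50 B=23 C=36 D=25] avail[A=48 B=20 C=36 D=25] open={R4,R5}
Step 9: reserve R6 C 8 -> on_hand[A=50 B=23 C=36 D=25] avail[A=48 B=20 C=28 D=25] open={R4,R5,R6}
Step 10: reserve R7 D 9 -> on_hand[A=50 B=23 C=36 D=25] avail[A=48 B=20 C=28 D=16] open={R4,R5,R6,R7}
Step 11: reserve R8 D 5 -> on_hand[A=50 B=23 C=36 D=25] avail[A=48 B=20 C=28 D=11] open={R4,R5,R6,R7,R8}
Step 12: commit R7 -> on_hand[A=50 B=23 C=36 D=16] avail[A=48 B=20 C=28 D=11] open={R4,R5,R6,R8}
Step 13: cancel R4 -> on_hand[A=50 B=23 C=36 D=16] avail[A=48 B=23 C=28 D=11] open={R5,R6,R8}

Answer: A: 48
B: 23
C: 28
D: 11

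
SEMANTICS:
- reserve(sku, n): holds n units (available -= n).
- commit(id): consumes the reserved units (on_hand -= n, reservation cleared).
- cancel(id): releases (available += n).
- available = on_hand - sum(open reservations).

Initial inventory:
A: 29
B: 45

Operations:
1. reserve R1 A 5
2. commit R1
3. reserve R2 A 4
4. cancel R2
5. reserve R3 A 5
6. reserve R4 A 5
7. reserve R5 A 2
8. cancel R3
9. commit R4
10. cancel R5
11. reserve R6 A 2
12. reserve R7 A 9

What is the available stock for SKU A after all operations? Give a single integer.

Step 1: reserve R1 A 5 -> on_hand[A=29 B=45] avail[A=24 B=45] open={R1}
Step 2: commit R1 -> on_hand[A=24 B=45] avail[A=24 B=45] open={}
Step 3: reserve R2 A 4 -> on_hand[A=24 B=45] avail[A=20 B=45] open={R2}
Step 4: cancel R2 -> on_hand[A=24 B=45] avail[A=24 B=45] open={}
Step 5: reserve R3 A 5 -> on_hand[A=24 B=45] avail[A=19 B=45] open={R3}
Step 6: reserve R4 A 5 -> on_hand[A=24 B=45] avail[A=14 B=45] open={R3,R4}
Step 7: reserve R5 A 2 -> on_hand[A=24 B=45] avail[A=12 B=45] open={R3,R4,R5}
Step 8: cancel R3 -> on_hand[A=24 B=45] avail[A=17 B=45] open={R4,R5}
Step 9: commit R4 -> on_hand[A=19 B=45] avail[A=17 B=45] open={R5}
Step 10: cancel R5 -> on_hand[A=19 B=45] avail[A=19 B=45] open={}
Step 11: reserve R6 A 2 -> on_hand[A=19 B=45] avail[A=17 B=45] open={R6}
Step 12: reserve R7 A 9 -> on_hand[A=19 B=45] avail[A=8 B=45] open={R6,R7}
Final available[A] = 8

Answer: 8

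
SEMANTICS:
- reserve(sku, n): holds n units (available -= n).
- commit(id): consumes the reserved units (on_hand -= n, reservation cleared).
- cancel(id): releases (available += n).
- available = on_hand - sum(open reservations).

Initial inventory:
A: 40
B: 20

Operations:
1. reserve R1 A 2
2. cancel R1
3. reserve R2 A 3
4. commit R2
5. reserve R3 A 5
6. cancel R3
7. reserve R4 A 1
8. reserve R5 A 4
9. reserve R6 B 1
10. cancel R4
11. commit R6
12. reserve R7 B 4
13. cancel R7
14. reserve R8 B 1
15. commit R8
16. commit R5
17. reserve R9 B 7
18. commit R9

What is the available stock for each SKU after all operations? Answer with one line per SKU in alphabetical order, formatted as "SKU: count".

Step 1: reserve R1 A 2 -> on_hand[A=40 B=20] avail[A=38 B=20] open={R1}
Step 2: cancel R1 -> on_hand[A=40 B=20] avail[A=40 B=20] open={}
Step 3: reserve R2 A 3 -> on_hand[A=40 B=20] avail[A=37 B=20] open={R2}
Step 4: commit R2 -> on_hand[A=37 B=20] avail[A=37 B=20] open={}
Step 5: reserve R3 A 5 -> on_hand[A=37 B=20] avail[A=32 B=20] open={R3}
Step 6: cancel R3 -> on_hand[A=37 B=20] avail[A=37 B=20] open={}
Step 7: reserve R4 A 1 -> on_hand[A=37 B=20] avail[A=36 B=20] open={R4}
Step 8: reserve R5 A 4 -> on_hand[A=37 B=20] avail[A=32 B=20] open={R4,R5}
Step 9: reserve R6 B 1 -> on_hand[A=37 B=20] avail[A=32 B=19] open={R4,R5,R6}
Step 10: cancel R4 -> on_hand[A=37 B=20] avail[A=33 B=19] open={R5,R6}
Step 11: commit R6 -> on_hand[A=37 B=19] avail[A=33 B=19] open={R5}
Step 12: reserve R7 B 4 -> on_hand[A=37 B=19] avail[A=33 B=15] open={R5,R7}
Step 13: cancel R7 -> on_hand[A=37 B=19] avail[A=33 B=19] open={R5}
Step 14: reserve R8 B 1 -> on_hand[A=37 B=19] avail[A=33 B=18] open={R5,R8}
Step 15: commit R8 -> on_hand[A=37 B=18] avail[A=33 B=18] open={R5}
Step 16: commit R5 -> on_hand[A=33 B=18] avail[A=33 B=18] open={}
Step 17: reserve R9 B 7 -> on_hand[A=33 B=18] avail[A=33 B=11] open={R9}
Step 18: commit R9 -> on_hand[A=33 B=11] avail[A=33 B=11] open={}

Answer: A: 33
B: 11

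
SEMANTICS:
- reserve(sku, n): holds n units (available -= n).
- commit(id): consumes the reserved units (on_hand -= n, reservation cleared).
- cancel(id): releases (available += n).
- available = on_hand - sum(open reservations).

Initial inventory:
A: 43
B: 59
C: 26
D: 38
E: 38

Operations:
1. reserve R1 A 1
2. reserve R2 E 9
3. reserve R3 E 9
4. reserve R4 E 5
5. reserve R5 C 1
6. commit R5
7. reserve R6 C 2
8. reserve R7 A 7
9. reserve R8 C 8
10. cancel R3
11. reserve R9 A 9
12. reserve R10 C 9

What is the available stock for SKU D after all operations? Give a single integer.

Step 1: reserve R1 A 1 -> on_hand[A=43 B=59 C=26 D=38 E=38] avail[A=42 B=59 C=26 D=38 E=38] open={R1}
Step 2: reserve R2 E 9 -> on_hand[A=43 B=59 C=26 D=38 E=38] avail[A=42 B=59 C=26 D=38 E=29] open={R1,R2}
Step 3: reserve R3 E 9 -> on_hand[A=43 B=59 C=26 D=38 E=38] avail[A=42 B=59 C=26 D=38 E=20] open={R1,R2,R3}
Step 4: reserve R4 E 5 -> on_hand[A=43 B=59 C=26 D=38 E=38] avail[A=42 B=59 C=26 D=38 E=15] open={R1,R2,R3,R4}
Step 5: reserve R5 C 1 -> on_hand[A=43 B=59 C=26 D=38 E=38] avail[A=42 B=59 C=25 D=38 E=15] open={R1,R2,R3,R4,R5}
Step 6: commit R5 -> on_hand[A=43 B=59 C=25 D=38 E=38] avail[A=42 B=59 C=25 D=38 E=15] open={R1,R2,R3,R4}
Step 7: reserve R6 C 2 -> on_hand[A=43 B=59 C=25 D=38 E=38] avail[A=42 B=59 C=23 D=38 E=15] open={R1,R2,R3,R4,R6}
Step 8: reserve R7 A 7 -> on_hand[A=43 B=59 C=25 D=38 E=38] avail[A=35 B=59 C=23 D=38 E=15] open={R1,R2,R3,R4,R6,R7}
Step 9: reserve R8 C 8 -> on_hand[A=43 B=59 C=25 D=38 E=38] avail[A=35 B=59 C=15 D=38 E=15] open={R1,R2,R3,R4,R6,R7,R8}
Step 10: cancel R3 -> on_hand[A=43 B=59 C=25 D=38 E=38] avail[A=35 B=59 C=15 D=38 E=24] open={R1,R2,R4,R6,R7,R8}
Step 11: reserve R9 A 9 -> on_hand[A=43 B=59 C=25 D=38 E=38] avail[A=26 B=59 C=15 D=38 E=24] open={R1,R2,R4,R6,R7,R8,R9}
Step 12: reserve R10 C 9 -> on_hand[A=43 B=59 C=25 D=38 E=38] avail[A=26 B=59 C=6 D=38 E=24] open={R1,R10,R2,R4,R6,R7,R8,R9}
Final available[D] = 38

Answer: 38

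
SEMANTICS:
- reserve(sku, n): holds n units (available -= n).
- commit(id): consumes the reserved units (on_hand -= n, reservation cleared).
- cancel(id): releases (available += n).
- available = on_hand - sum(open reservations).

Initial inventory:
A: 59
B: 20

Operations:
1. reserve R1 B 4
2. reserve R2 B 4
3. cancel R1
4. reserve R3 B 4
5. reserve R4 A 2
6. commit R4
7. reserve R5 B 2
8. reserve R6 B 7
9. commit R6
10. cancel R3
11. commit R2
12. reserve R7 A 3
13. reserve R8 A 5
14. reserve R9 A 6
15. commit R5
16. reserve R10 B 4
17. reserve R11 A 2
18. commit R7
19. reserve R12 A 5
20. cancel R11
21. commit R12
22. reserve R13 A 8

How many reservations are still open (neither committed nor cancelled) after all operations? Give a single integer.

Answer: 4

Derivation:
Step 1: reserve R1 B 4 -> on_hand[A=59 B=20] avail[A=59 B=16] open={R1}
Step 2: reserve R2 B 4 -> on_hand[A=59 B=20] avail[A=59 B=12] open={R1,R2}
Step 3: cancel R1 -> on_hand[A=59 B=20] avail[A=59 B=16] open={R2}
Step 4: reserve R3 B 4 -> on_hand[A=59 B=20] avail[A=59 B=12] open={R2,R3}
Step 5: reserve R4 A 2 -> on_hand[A=59 B=20] avail[A=57 B=12] open={R2,R3,R4}
Step 6: commit R4 -> on_hand[A=57 B=20] avail[A=57 B=12] open={R2,R3}
Step 7: reserve R5 B 2 -> on_hand[A=57 B=20] avail[A=57 B=10] open={R2,R3,R5}
Step 8: reserve R6 B 7 -> on_hand[A=57 B=20] avail[A=57 B=3] open={R2,R3,R5,R6}
Step 9: commit R6 -> on_hand[A=57 B=13] avail[A=57 B=3] open={R2,R3,R5}
Step 10: cancel R3 -> on_hand[A=57 B=13] avail[A=57 B=7] open={R2,R5}
Step 11: commit R2 -> on_hand[A=57 B=9] avail[A=57 B=7] open={R5}
Step 12: reserve R7 A 3 -> on_hand[A=57 B=9] avail[A=54 B=7] open={R5,R7}
Step 13: reserve R8 A 5 -> on_hand[A=57 B=9] avail[A=49 B=7] open={R5,R7,R8}
Step 14: reserve R9 A 6 -> on_hand[A=57 B=9] avail[A=43 B=7] open={R5,R7,R8,R9}
Step 15: commit R5 -> on_hand[A=57 B=7] avail[A=43 B=7] open={R7,R8,R9}
Step 16: reserve R10 B 4 -> on_hand[A=57 B=7] avail[A=43 B=3] open={R10,R7,R8,R9}
Step 17: reserve R11 A 2 -> on_hand[A=57 B=7] avail[A=41 B=3] open={R10,R11,R7,R8,R9}
Step 18: commit R7 -> on_hand[A=54 B=7] avail[A=41 B=3] open={R10,R11,R8,R9}
Step 19: reserve R12 A 5 -> on_hand[A=54 B=7] avail[A=36 B=3] open={R10,R11,R12,R8,R9}
Step 20: cancel R11 -> on_hand[A=54 B=7] avail[A=38 B=3] open={R10,R12,R8,R9}
Step 21: commit R12 -> on_hand[A=49 B=7] avail[A=38 B=3] open={R10,R8,R9}
Step 22: reserve R13 A 8 -> on_hand[A=49 B=7] avail[A=30 B=3] open={R10,R13,R8,R9}
Open reservations: ['R10', 'R13', 'R8', 'R9'] -> 4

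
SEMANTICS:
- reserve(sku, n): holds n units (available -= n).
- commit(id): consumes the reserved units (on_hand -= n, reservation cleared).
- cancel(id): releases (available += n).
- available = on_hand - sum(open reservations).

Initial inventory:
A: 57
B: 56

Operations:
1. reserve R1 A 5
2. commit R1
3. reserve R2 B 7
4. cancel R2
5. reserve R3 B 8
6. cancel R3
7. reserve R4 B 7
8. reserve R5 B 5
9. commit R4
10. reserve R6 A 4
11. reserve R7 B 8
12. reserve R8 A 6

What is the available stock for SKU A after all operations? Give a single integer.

Step 1: reserve R1 A 5 -> on_hand[A=57 B=56] avail[A=52 B=56] open={R1}
Step 2: commit R1 -> on_hand[A=52 B=56] avail[A=52 B=56] open={}
Step 3: reserve R2 B 7 -> on_hand[A=52 B=56] avail[A=52 B=49] open={R2}
Step 4: cancel R2 -> on_hand[A=52 B=56] avail[A=52 B=56] open={}
Step 5: reserve R3 B 8 -> on_hand[A=52 B=56] avail[A=52 B=48] open={R3}
Step 6: cancel R3 -> on_hand[A=52 B=56] avail[A=52 B=56] open={}
Step 7: reserve R4 B 7 -> on_hand[A=52 B=56] avail[A=52 B=49] open={R4}
Step 8: reserve R5 B 5 -> on_hand[A=52 B=56] avail[A=52 B=44] open={R4,R5}
Step 9: commit R4 -> on_hand[A=52 B=49] avail[A=52 B=44] open={R5}
Step 10: reserve R6 A 4 -> on_hand[A=52 B=49] avail[A=48 B=44] open={R5,R6}
Step 11: reserve R7 B 8 -> on_hand[A=52 B=49] avail[A=48 B=36] open={R5,R6,R7}
Step 12: reserve R8 A 6 -> on_hand[A=52 B=49] avail[A=42 B=36] open={R5,R6,R7,R8}
Final available[A] = 42

Answer: 42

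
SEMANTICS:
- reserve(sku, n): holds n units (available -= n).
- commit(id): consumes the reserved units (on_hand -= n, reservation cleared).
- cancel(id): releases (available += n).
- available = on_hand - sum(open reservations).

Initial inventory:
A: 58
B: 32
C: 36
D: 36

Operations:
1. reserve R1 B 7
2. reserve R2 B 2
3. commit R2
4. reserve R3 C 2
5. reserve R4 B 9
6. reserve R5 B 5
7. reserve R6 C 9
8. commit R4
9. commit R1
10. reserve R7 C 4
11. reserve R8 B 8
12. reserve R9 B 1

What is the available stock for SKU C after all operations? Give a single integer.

Answer: 21

Derivation:
Step 1: reserve R1 B 7 -> on_hand[A=58 B=32 C=36 D=36] avail[A=58 B=25 C=36 D=36] open={R1}
Step 2: reserve R2 B 2 -> on_hand[A=58 B=32 C=36 D=36] avail[A=58 B=23 C=36 D=36] open={R1,R2}
Step 3: commit R2 -> on_hand[A=58 B=30 C=36 D=36] avail[A=58 B=23 C=36 D=36] open={R1}
Step 4: reserve R3 C 2 -> on_hand[A=58 B=30 C=36 D=36] avail[A=58 B=23 C=34 D=36] open={R1,R3}
Step 5: reserve R4 B 9 -> on_hand[A=58 B=30 C=36 D=36] avail[A=58 B=14 C=34 D=36] open={R1,R3,R4}
Step 6: reserve R5 B 5 -> on_hand[A=58 B=30 C=36 D=36] avail[A=58 B=9 C=34 D=36] open={R1,R3,R4,R5}
Step 7: reserve R6 C 9 -> on_hand[A=58 B=30 C=36 D=36] avail[A=58 B=9 C=25 D=36] open={R1,R3,R4,R5,R6}
Step 8: commit R4 -> on_hand[A=58 B=21 C=36 D=36] avail[A=58 B=9 C=25 D=36] open={R1,R3,R5,R6}
Step 9: commit R1 -> on_hand[A=58 B=14 C=36 D=36] avail[A=58 B=9 C=25 D=36] open={R3,R5,R6}
Step 10: reserve R7 C 4 -> on_hand[A=58 B=14 C=36 D=36] avail[A=58 B=9 C=21 D=36] open={R3,R5,R6,R7}
Step 11: reserve R8 B 8 -> on_hand[A=58 B=14 C=36 D=36] avail[A=58 B=1 C=21 D=36] open={R3,R5,R6,R7,R8}
Step 12: reserve R9 B 1 -> on_hand[A=58 B=14 C=36 D=36] avail[A=58 B=0 C=21 D=36] open={R3,R5,R6,R7,R8,R9}
Final available[C] = 21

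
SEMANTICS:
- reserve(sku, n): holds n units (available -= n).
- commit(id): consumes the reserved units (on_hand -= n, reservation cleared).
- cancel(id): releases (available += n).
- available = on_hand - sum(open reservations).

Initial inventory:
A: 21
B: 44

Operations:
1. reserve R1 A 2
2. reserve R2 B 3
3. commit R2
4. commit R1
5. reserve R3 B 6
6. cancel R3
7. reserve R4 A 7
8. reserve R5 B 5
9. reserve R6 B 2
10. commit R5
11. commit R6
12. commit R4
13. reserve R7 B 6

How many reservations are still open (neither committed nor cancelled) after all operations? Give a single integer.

Answer: 1

Derivation:
Step 1: reserve R1 A 2 -> on_hand[A=21 B=44] avail[A=19 B=44] open={R1}
Step 2: reserve R2 B 3 -> on_hand[A=21 B=44] avail[A=19 B=41] open={R1,R2}
Step 3: commit R2 -> on_hand[A=21 B=41] avail[A=19 B=41] open={R1}
Step 4: commit R1 -> on_hand[A=19 B=41] avail[A=19 B=41] open={}
Step 5: reserve R3 B 6 -> on_hand[A=19 B=41] avail[A=19 B=35] open={R3}
Step 6: cancel R3 -> on_hand[A=19 B=41] avail[A=19 B=41] open={}
Step 7: reserve R4 A 7 -> on_hand[A=19 B=41] avail[A=12 B=41] open={R4}
Step 8: reserve R5 B 5 -> on_hand[A=19 B=41] avail[A=12 B=36] open={R4,R5}
Step 9: reserve R6 B 2 -> on_hand[A=19 B=41] avail[A=12 B=34] open={R4,R5,R6}
Step 10: commit R5 -> on_hand[A=19 B=36] avail[A=12 B=34] open={R4,R6}
Step 11: commit R6 -> on_hand[A=19 B=34] avail[A=12 B=34] open={R4}
Step 12: commit R4 -> on_hand[A=12 B=34] avail[A=12 B=34] open={}
Step 13: reserve R7 B 6 -> on_hand[A=12 B=34] avail[A=12 B=28] open={R7}
Open reservations: ['R7'] -> 1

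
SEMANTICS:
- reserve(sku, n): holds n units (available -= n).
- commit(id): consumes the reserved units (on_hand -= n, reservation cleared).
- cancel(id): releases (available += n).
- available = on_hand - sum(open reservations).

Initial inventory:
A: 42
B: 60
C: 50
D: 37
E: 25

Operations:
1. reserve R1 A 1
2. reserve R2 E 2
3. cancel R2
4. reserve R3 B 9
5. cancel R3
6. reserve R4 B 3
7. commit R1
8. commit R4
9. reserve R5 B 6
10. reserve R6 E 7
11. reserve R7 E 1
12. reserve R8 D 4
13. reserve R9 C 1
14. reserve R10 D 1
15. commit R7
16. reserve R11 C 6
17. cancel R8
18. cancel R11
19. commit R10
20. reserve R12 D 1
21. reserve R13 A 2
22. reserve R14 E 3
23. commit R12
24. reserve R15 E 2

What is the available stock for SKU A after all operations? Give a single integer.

Step 1: reserve R1 A 1 -> on_hand[A=42 B=60 C=50 D=37 E=25] avail[A=41 B=60 C=50 D=37 E=25] open={R1}
Step 2: reserve R2 E 2 -> on_hand[A=42 B=60 C=50 D=37 E=25] avail[A=41 B=60 C=50 D=37 E=23] open={R1,R2}
Step 3: cancel R2 -> on_hand[A=42 B=60 C=50 D=37 E=25] avail[A=41 B=60 C=50 D=37 E=25] open={R1}
Step 4: reserve R3 B 9 -> on_hand[A=42 B=60 C=50 D=37 E=25] avail[A=41 B=51 C=50 D=37 E=25] open={R1,R3}
Step 5: cancel R3 -> on_hand[A=42 B=60 C=50 D=37 E=25] avail[A=41 B=60 C=50 D=37 E=25] open={R1}
Step 6: reserve R4 B 3 -> on_hand[A=42 B=60 C=50 D=37 E=25] avail[A=41 B=57 C=50 D=37 E=25] open={R1,R4}
Step 7: commit R1 -> on_hand[A=41 B=60 C=50 D=37 E=25] avail[A=41 B=57 C=50 D=37 E=25] open={R4}
Step 8: commit R4 -> on_hand[A=41 B=57 C=50 D=37 E=25] avail[A=41 B=57 C=50 D=37 E=25] open={}
Step 9: reserve R5 B 6 -> on_hand[A=41 B=57 C=50 D=37 E=25] avail[A=41 B=51 C=50 D=37 E=25] open={R5}
Step 10: reserve R6 E 7 -> on_hand[A=41 B=57 C=50 D=37 E=25] avail[A=41 B=51 C=50 D=37 E=18] open={R5,R6}
Step 11: reserve R7 E 1 -> on_hand[A=41 B=57 C=50 D=37 E=25] avail[A=41 B=51 C=50 D=37 E=17] open={R5,R6,R7}
Step 12: reserve R8 D 4 -> on_hand[A=41 B=57 C=50 D=37 E=25] avail[A=41 B=51 C=50 D=33 E=17] open={R5,R6,R7,R8}
Step 13: reserve R9 C 1 -> on_hand[A=41 B=57 C=50 D=37 E=25] avail[A=41 B=51 C=49 D=33 E=17] open={R5,R6,R7,R8,R9}
Step 14: reserve R10 D 1 -> on_hand[A=41 B=57 C=50 D=37 E=25] avail[A=41 B=51 C=49 D=32 E=17] open={R10,R5,R6,R7,R8,R9}
Step 15: commit R7 -> on_hand[A=41 B=57 C=50 D=37 E=24] avail[A=41 B=51 C=49 D=32 E=17] open={R10,R5,R6,R8,R9}
Step 16: reserve R11 C 6 -> on_hand[A=41 B=57 C=50 D=37 E=24] avail[A=41 B=51 C=43 D=32 E=17] open={R10,R11,R5,R6,R8,R9}
Step 17: cancel R8 -> on_hand[A=41 B=57 C=50 D=37 E=24] avail[A=41 B=51 C=43 D=36 E=17] open={R10,R11,R5,R6,R9}
Step 18: cancel R11 -> on_hand[A=41 B=57 C=50 D=37 E=24] avail[A=41 B=51 C=49 D=36 E=17] open={R10,R5,R6,R9}
Step 19: commit R10 -> on_hand[A=41 B=57 C=50 D=36 E=24] avail[A=41 B=51 C=49 D=36 E=17] open={R5,R6,R9}
Step 20: reserve R12 D 1 -> on_hand[A=41 B=57 C=50 D=36 E=24] avail[A=41 B=51 C=49 D=35 E=17] open={R12,R5,R6,R9}
Step 21: reserve R13 A 2 -> on_hand[A=41 B=57 C=50 D=36 E=24] avail[A=39 B=51 C=49 D=35 E=17] open={R12,R13,R5,R6,R9}
Step 22: reserve R14 E 3 -> on_hand[A=41 B=57 C=50 D=36 E=24] avail[A=39 B=51 C=49 D=35 E=14] open={R12,R13,R14,R5,R6,R9}
Step 23: commit R12 -> on_hand[A=41 B=57 C=50 D=35 E=24] avail[A=39 B=51 C=49 D=35 E=14] open={R13,R14,R5,R6,R9}
Step 24: reserve R15 E 2 -> on_hand[A=41 B=57 C=50 D=35 E=24] avail[A=39 B=51 C=49 D=35 E=12] open={R13,R14,R15,R5,R6,R9}
Final available[A] = 39

Answer: 39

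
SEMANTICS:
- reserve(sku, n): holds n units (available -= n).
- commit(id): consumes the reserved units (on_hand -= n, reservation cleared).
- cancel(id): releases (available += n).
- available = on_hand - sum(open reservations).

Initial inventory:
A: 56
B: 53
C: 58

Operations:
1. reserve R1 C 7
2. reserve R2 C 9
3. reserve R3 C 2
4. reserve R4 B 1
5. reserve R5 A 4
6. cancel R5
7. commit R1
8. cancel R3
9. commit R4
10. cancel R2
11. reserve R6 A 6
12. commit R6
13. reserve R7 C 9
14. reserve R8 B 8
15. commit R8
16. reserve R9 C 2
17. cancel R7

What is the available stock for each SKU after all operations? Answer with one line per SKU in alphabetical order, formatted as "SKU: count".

Answer: A: 50
B: 44
C: 49

Derivation:
Step 1: reserve R1 C 7 -> on_hand[A=56 B=53 C=58] avail[A=56 B=53 C=51] open={R1}
Step 2: reserve R2 C 9 -> on_hand[A=56 B=53 C=58] avail[A=56 B=53 C=42] open={R1,R2}
Step 3: reserve R3 C 2 -> on_hand[A=56 B=53 C=58] avail[A=56 B=53 C=40] open={R1,R2,R3}
Step 4: reserve R4 B 1 -> on_hand[A=56 B=53 C=58] avail[A=56 B=52 C=40] open={R1,R2,R3,R4}
Step 5: reserve R5 A 4 -> on_hand[A=56 B=53 C=58] avail[A=52 B=52 C=40] open={R1,R2,R3,R4,R5}
Step 6: cancel R5 -> on_hand[A=56 B=53 C=58] avail[A=56 B=52 C=40] open={R1,R2,R3,R4}
Step 7: commit R1 -> on_hand[A=56 B=53 C=51] avail[A=56 B=52 C=40] open={R2,R3,R4}
Step 8: cancel R3 -> on_hand[A=56 B=53 C=51] avail[A=56 B=52 C=42] open={R2,R4}
Step 9: commit R4 -> on_hand[A=56 B=52 C=51] avail[A=56 B=52 C=42] open={R2}
Step 10: cancel R2 -> on_hand[A=56 B=52 C=51] avail[A=56 B=52 C=51] open={}
Step 11: reserve R6 A 6 -> on_hand[A=56 B=52 C=51] avail[A=50 B=52 C=51] open={R6}
Step 12: commit R6 -> on_hand[A=50 B=52 C=51] avail[A=50 B=52 C=51] open={}
Step 13: reserve R7 C 9 -> on_hand[A=50 B=52 C=51] avail[A=50 B=52 C=42] open={R7}
Step 14: reserve R8 B 8 -> on_hand[A=50 B=52 C=51] avail[A=50 B=44 C=42] open={R7,R8}
Step 15: commit R8 -> on_hand[A=50 B=44 C=51] avail[A=50 B=44 C=42] open={R7}
Step 16: reserve R9 C 2 -> on_hand[A=50 B=44 C=51] avail[A=50 B=44 C=40] open={R7,R9}
Step 17: cancel R7 -> on_hand[A=50 B=44 C=51] avail[A=50 B=44 C=49] open={R9}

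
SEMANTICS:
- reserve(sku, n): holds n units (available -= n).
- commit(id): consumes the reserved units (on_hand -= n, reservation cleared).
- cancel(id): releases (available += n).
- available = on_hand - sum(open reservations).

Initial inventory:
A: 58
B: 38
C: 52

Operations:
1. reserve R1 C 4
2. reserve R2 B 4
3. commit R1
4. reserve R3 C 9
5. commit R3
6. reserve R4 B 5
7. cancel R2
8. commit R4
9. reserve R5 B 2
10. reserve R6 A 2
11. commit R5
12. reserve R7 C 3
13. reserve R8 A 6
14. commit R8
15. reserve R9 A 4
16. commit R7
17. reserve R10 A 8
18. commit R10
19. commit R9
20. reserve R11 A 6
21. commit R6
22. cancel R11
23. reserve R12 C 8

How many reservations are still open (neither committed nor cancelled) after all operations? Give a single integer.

Answer: 1

Derivation:
Step 1: reserve R1 C 4 -> on_hand[A=58 B=38 C=52] avail[A=58 B=38 C=48] open={R1}
Step 2: reserve R2 B 4 -> on_hand[A=58 B=38 C=52] avail[A=58 B=34 C=48] open={R1,R2}
Step 3: commit R1 -> on_hand[A=58 B=38 C=48] avail[A=58 B=34 C=48] open={R2}
Step 4: reserve R3 C 9 -> on_hand[A=58 B=38 C=48] avail[A=58 B=34 C=39] open={R2,R3}
Step 5: commit R3 -> on_hand[A=58 B=38 C=39] avail[A=58 B=34 C=39] open={R2}
Step 6: reserve R4 B 5 -> on_hand[A=58 B=38 C=39] avail[A=58 B=29 C=39] open={R2,R4}
Step 7: cancel R2 -> on_hand[A=58 B=38 C=39] avail[A=58 B=33 C=39] open={R4}
Step 8: commit R4 -> on_hand[A=58 B=33 C=39] avail[A=58 B=33 C=39] open={}
Step 9: reserve R5 B 2 -> on_hand[A=58 B=33 C=39] avail[A=58 B=31 C=39] open={R5}
Step 10: reserve R6 A 2 -> on_hand[A=58 B=33 C=39] avail[A=56 B=31 C=39] open={R5,R6}
Step 11: commit R5 -> on_hand[A=58 B=31 C=39] avail[A=56 B=31 C=39] open={R6}
Step 12: reserve R7 C 3 -> on_hand[A=58 B=31 C=39] avail[A=56 B=31 C=36] open={R6,R7}
Step 13: reserve R8 A 6 -> on_hand[A=58 B=31 C=39] avail[A=50 B=31 C=36] open={R6,R7,R8}
Step 14: commit R8 -> on_hand[A=52 B=31 C=39] avail[A=50 B=31 C=36] open={R6,R7}
Step 15: reserve R9 A 4 -> on_hand[A=52 B=31 C=39] avail[A=46 B=31 C=36] open={R6,R7,R9}
Step 16: commit R7 -> on_hand[A=52 B=31 C=36] avail[A=46 B=31 C=36] open={R6,R9}
Step 17: reserve R10 A 8 -> on_hand[A=52 B=31 C=36] avail[A=38 B=31 C=36] open={R10,R6,R9}
Step 18: commit R10 -> on_hand[A=44 B=31 C=36] avail[A=38 B=31 C=36] open={R6,R9}
Step 19: commit R9 -> on_hand[A=40 B=31 C=36] avail[A=38 B=31 C=36] open={R6}
Step 20: reserve R11 A 6 -> on_hand[A=40 B=31 C=36] avail[A=32 B=31 C=36] open={R11,R6}
Step 21: commit R6 -> on_hand[A=38 B=31 C=36] avail[A=32 B=31 C=36] open={R11}
Step 22: cancel R11 -> on_hand[A=38 B=31 C=36] avail[A=38 B=31 C=36] open={}
Step 23: reserve R12 C 8 -> on_hand[A=38 B=31 C=36] avail[A=38 B=31 C=28] open={R12}
Open reservations: ['R12'] -> 1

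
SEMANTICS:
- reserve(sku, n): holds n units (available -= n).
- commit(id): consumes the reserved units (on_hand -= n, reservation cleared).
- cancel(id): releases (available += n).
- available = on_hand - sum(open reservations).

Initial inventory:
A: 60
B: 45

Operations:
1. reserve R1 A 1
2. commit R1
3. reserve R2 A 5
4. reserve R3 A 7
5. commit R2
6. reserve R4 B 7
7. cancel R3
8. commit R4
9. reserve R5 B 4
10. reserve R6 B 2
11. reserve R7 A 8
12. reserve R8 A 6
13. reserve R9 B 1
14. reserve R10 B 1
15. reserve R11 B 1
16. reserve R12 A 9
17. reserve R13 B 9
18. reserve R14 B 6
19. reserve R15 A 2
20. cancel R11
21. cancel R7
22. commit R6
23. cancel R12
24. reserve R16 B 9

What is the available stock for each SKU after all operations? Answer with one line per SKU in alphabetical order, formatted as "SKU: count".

Answer: A: 46
B: 6

Derivation:
Step 1: reserve R1 A 1 -> on_hand[A=60 B=45] avail[A=59 B=45] open={R1}
Step 2: commit R1 -> on_hand[A=59 B=45] avail[A=59 B=45] open={}
Step 3: reserve R2 A 5 -> on_hand[A=59 B=45] avail[A=54 B=45] open={R2}
Step 4: reserve R3 A 7 -> on_hand[A=59 B=45] avail[A=47 B=45] open={R2,R3}
Step 5: commit R2 -> on_hand[A=54 B=45] avail[A=47 B=45] open={R3}
Step 6: reserve R4 B 7 -> on_hand[A=54 B=45] avail[A=47 B=38] open={R3,R4}
Step 7: cancel R3 -> on_hand[A=54 B=45] avail[A=54 B=38] open={R4}
Step 8: commit R4 -> on_hand[A=54 B=38] avail[A=54 B=38] open={}
Step 9: reserve R5 B 4 -> on_hand[A=54 B=38] avail[A=54 B=34] open={R5}
Step 10: reserve R6 B 2 -> on_hand[A=54 B=38] avail[A=54 B=32] open={R5,R6}
Step 11: reserve R7 A 8 -> on_hand[A=54 B=38] avail[A=46 B=32] open={R5,R6,R7}
Step 12: reserve R8 A 6 -> on_hand[A=54 B=38] avail[A=40 B=32] open={R5,R6,R7,R8}
Step 13: reserve R9 B 1 -> on_hand[A=54 B=38] avail[A=40 B=31] open={R5,R6,R7,R8,R9}
Step 14: reserve R10 B 1 -> on_hand[A=54 B=38] avail[A=40 B=30] open={R10,R5,R6,R7,R8,R9}
Step 15: reserve R11 B 1 -> on_hand[A=54 B=38] avail[A=40 B=29] open={R10,R11,R5,R6,R7,R8,R9}
Step 16: reserve R12 A 9 -> on_hand[A=54 B=38] avail[A=31 B=29] open={R10,R11,R12,R5,R6,R7,R8,R9}
Step 17: reserve R13 B 9 -> on_hand[A=54 B=38] avail[A=31 B=20] open={R10,R11,R12,R13,R5,R6,R7,R8,R9}
Step 18: reserve R14 B 6 -> on_hand[A=54 B=38] avail[A=31 B=14] open={R10,R11,R12,R13,R14,R5,R6,R7,R8,R9}
Step 19: reserve R15 A 2 -> on_hand[A=54 B=38] avail[A=29 B=14] open={R10,R11,R12,R13,R14,R15,R5,R6,R7,R8,R9}
Step 20: cancel R11 -> on_hand[A=54 B=38] avail[A=29 B=15] open={R10,R12,R13,R14,R15,R5,R6,R7,R8,R9}
Step 21: cancel R7 -> on_hand[A=54 B=38] avail[A=37 B=15] open={R10,R12,R13,R14,R15,R5,R6,R8,R9}
Step 22: commit R6 -> on_hand[A=54 B=36] avail[A=37 B=15] open={R10,R12,R13,R14,R15,R5,R8,R9}
Step 23: cancel R12 -> on_hand[A=54 B=36] avail[A=46 B=15] open={R10,R13,R14,R15,R5,R8,R9}
Step 24: reserve R16 B 9 -> on_hand[A=54 B=36] avail[A=46 B=6] open={R10,R13,R14,R15,R16,R5,R8,R9}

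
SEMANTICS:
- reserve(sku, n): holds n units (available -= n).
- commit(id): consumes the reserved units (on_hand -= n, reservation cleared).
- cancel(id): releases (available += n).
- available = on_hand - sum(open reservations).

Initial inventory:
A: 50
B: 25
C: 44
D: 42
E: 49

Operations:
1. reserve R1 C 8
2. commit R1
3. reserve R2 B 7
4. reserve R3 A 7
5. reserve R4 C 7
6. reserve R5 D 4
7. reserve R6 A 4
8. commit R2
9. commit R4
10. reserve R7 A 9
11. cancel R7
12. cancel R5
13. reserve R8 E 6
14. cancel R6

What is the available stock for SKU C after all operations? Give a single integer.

Step 1: reserve R1 C 8 -> on_hand[A=50 B=25 C=44 D=42 E=49] avail[A=50 B=25 C=36 D=42 E=49] open={R1}
Step 2: commit R1 -> on_hand[A=50 B=25 C=36 D=42 E=49] avail[A=50 B=25 C=36 D=42 E=49] open={}
Step 3: reserve R2 B 7 -> on_hand[A=50 B=25 C=36 D=42 E=49] avail[A=50 B=18 C=36 D=42 E=49] open={R2}
Step 4: reserve R3 A 7 -> on_hand[A=50 B=25 C=36 D=42 E=49] avail[A=43 B=18 C=36 D=42 E=49] open={R2,R3}
Step 5: reserve R4 C 7 -> on_hand[A=50 B=25 C=36 D=42 E=49] avail[A=43 B=18 C=29 D=42 E=49] open={R2,R3,R4}
Step 6: reserve R5 D 4 -> on_hand[A=50 B=25 C=36 D=42 E=49] avail[A=43 B=18 C=29 D=38 E=49] open={R2,R3,R4,R5}
Step 7: reserve R6 A 4 -> on_hand[A=50 B=25 C=36 D=42 E=49] avail[A=39 B=18 C=29 D=38 E=49] open={R2,R3,R4,R5,R6}
Step 8: commit R2 -> on_hand[A=50 B=18 C=36 D=42 E=49] avail[A=39 B=18 C=29 D=38 E=49] open={R3,R4,R5,R6}
Step 9: commit R4 -> on_hand[A=50 B=18 C=29 D=42 E=49] avail[A=39 B=18 C=29 D=38 E=49] open={R3,R5,R6}
Step 10: reserve R7 A 9 -> on_hand[A=50 B=18 C=29 D=42 E=49] avail[A=30 B=18 C=29 D=38 E=49] open={R3,R5,R6,R7}
Step 11: cancel R7 -> on_hand[A=50 B=18 C=29 D=42 E=49] avail[A=39 B=18 C=29 D=38 E=49] open={R3,R5,R6}
Step 12: cancel R5 -> on_hand[A=50 B=18 C=29 D=42 E=49] avail[A=39 B=18 C=29 D=42 E=49] open={R3,R6}
Step 13: reserve R8 E 6 -> on_hand[A=50 B=18 C=29 D=42 E=49] avail[A=39 B=18 C=29 D=42 E=43] open={R3,R6,R8}
Step 14: cancel R6 -> on_hand[A=50 B=18 C=29 D=42 E=49] avail[A=43 B=18 C=29 D=42 E=43] open={R3,R8}
Final available[C] = 29

Answer: 29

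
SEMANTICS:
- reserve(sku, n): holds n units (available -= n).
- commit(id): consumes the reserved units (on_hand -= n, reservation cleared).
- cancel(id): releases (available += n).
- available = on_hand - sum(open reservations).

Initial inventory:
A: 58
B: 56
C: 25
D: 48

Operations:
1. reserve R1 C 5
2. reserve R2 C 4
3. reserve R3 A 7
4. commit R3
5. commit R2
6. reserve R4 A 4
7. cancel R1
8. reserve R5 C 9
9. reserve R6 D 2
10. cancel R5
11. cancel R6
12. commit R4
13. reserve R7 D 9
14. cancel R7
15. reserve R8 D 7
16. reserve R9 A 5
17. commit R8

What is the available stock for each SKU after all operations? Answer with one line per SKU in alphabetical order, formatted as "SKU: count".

Answer: A: 42
B: 56
C: 21
D: 41

Derivation:
Step 1: reserve R1 C 5 -> on_hand[A=58 B=56 C=25 D=48] avail[A=58 B=56 C=20 D=48] open={R1}
Step 2: reserve R2 C 4 -> on_hand[A=58 B=56 C=25 D=48] avail[A=58 B=56 C=16 D=48] open={R1,R2}
Step 3: reserve R3 A 7 -> on_hand[A=58 B=56 C=25 D=48] avail[A=51 B=56 C=16 D=48] open={R1,R2,R3}
Step 4: commit R3 -> on_hand[A=51 B=56 C=25 D=48] avail[A=51 B=56 C=16 D=48] open={R1,R2}
Step 5: commit R2 -> on_hand[A=51 B=56 C=21 D=48] avail[A=51 B=56 C=16 D=48] open={R1}
Step 6: reserve R4 A 4 -> on_hand[A=51 B=56 C=21 D=48] avail[A=47 B=56 C=16 D=48] open={R1,R4}
Step 7: cancel R1 -> on_hand[A=51 B=56 C=21 D=48] avail[A=47 B=56 C=21 D=48] open={R4}
Step 8: reserve R5 C 9 -> on_hand[A=51 B=56 C=21 D=48] avail[A=47 B=56 C=12 D=48] open={R4,R5}
Step 9: reserve R6 D 2 -> on_hand[A=51 B=56 C=21 D=48] avail[A=47 B=56 C=12 D=46] open={R4,R5,R6}
Step 10: cancel R5 -> on_hand[A=51 B=56 C=21 D=48] avail[A=47 B=56 C=21 D=46] open={R4,R6}
Step 11: cancel R6 -> on_hand[A=51 B=56 C=21 D=48] avail[A=47 B=56 C=21 D=48] open={R4}
Step 12: commit R4 -> on_hand[A=47 B=56 C=21 D=48] avail[A=47 B=56 C=21 D=48] open={}
Step 13: reserve R7 D 9 -> on_hand[A=47 B=56 C=21 D=48] avail[A=47 B=56 C=21 D=39] open={R7}
Step 14: cancel R7 -> on_hand[A=47 B=56 C=21 D=48] avail[A=47 B=56 C=21 D=48] open={}
Step 15: reserve R8 D 7 -> on_hand[A=47 B=56 C=21 D=48] avail[A=47 B=56 C=21 D=41] open={R8}
Step 16: reserve R9 A 5 -> on_hand[A=47 B=56 C=21 D=48] avail[A=42 B=56 C=21 D=41] open={R8,R9}
Step 17: commit R8 -> on_hand[A=47 B=56 C=21 D=41] avail[A=42 B=56 C=21 D=41] open={R9}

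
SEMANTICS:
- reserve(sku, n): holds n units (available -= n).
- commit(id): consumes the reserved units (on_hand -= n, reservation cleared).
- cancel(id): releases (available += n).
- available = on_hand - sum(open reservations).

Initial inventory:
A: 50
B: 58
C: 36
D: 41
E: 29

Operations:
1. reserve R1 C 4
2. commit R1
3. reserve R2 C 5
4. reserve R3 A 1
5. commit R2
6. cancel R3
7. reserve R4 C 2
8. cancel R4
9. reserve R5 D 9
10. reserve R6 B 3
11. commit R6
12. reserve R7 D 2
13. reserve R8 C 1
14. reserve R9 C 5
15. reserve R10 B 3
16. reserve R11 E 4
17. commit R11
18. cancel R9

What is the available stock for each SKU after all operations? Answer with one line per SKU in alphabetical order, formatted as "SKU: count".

Step 1: reserve R1 C 4 -> on_hand[A=50 B=58 C=36 D=41 E=29] avail[A=50 B=58 C=32 D=41 E=29] open={R1}
Step 2: commit R1 -> on_hand[A=50 B=58 C=32 D=41 E=29] avail[A=50 B=58 C=32 D=41 E=29] open={}
Step 3: reserve R2 C 5 -> on_hand[A=50 B=58 C=32 D=41 E=29] avail[A=50 B=58 C=27 D=41 E=29] open={R2}
Step 4: reserve R3 A 1 -> on_hand[A=50 B=58 C=32 D=41 E=29] avail[A=49 B=58 C=27 D=41 E=29] open={R2,R3}
Step 5: commit R2 -> on_hand[A=50 B=58 C=27 D=41 E=29] avail[A=49 B=58 C=27 D=41 E=29] open={R3}
Step 6: cancel R3 -> on_hand[A=50 B=58 C=27 D=41 E=29] avail[A=50 B=58 C=27 D=41 E=29] open={}
Step 7: reserve R4 C 2 -> on_hand[A=50 B=58 C=27 D=41 E=29] avail[A=50 B=58 C=25 D=41 E=29] open={R4}
Step 8: cancel R4 -> on_hand[A=50 B=58 C=27 D=41 E=29] avail[A=50 B=58 C=27 D=41 E=29] open={}
Step 9: reserve R5 D 9 -> on_hand[A=50 B=58 C=27 D=41 E=29] avail[A=50 B=58 C=27 D=32 E=29] open={R5}
Step 10: reserve R6 B 3 -> on_hand[A=50 B=58 C=27 D=41 E=29] avail[A=50 B=55 C=27 D=32 E=29] open={R5,R6}
Step 11: commit R6 -> on_hand[A=50 B=55 C=27 D=41 E=29] avail[A=50 B=55 C=27 D=32 E=29] open={R5}
Step 12: reserve R7 D 2 -> on_hand[A=50 B=55 C=27 D=41 E=29] avail[A=50 B=55 C=27 D=30 E=29] open={R5,R7}
Step 13: reserve R8 C 1 -> on_hand[A=50 B=55 C=27 D=41 E=29] avail[A=50 B=55 C=26 D=30 E=29] open={R5,R7,R8}
Step 14: reserve R9 C 5 -> on_hand[A=50 B=55 C=27 D=41 E=29] avail[A=50 B=55 C=21 D=30 E=29] open={R5,R7,R8,R9}
Step 15: reserve R10 B 3 -> on_hand[A=50 B=55 C=27 D=41 E=29] avail[A=50 B=52 C=21 D=30 E=29] open={R10,R5,R7,R8,R9}
Step 16: reserve R11 E 4 -> on_hand[A=50 B=55 C=27 D=41 E=29] avail[A=50 B=52 C=21 D=30 E=25] open={R10,R11,R5,R7,R8,R9}
Step 17: commit R11 -> on_hand[A=50 B=55 C=27 D=41 E=25] avail[A=50 B=52 C=21 D=30 E=25] open={R10,R5,R7,R8,R9}
Step 18: cancel R9 -> on_hand[A=50 B=55 C=27 D=41 E=25] avail[A=50 B=52 C=26 D=30 E=25] open={R10,R5,R7,R8}

Answer: A: 50
B: 52
C: 26
D: 30
E: 25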